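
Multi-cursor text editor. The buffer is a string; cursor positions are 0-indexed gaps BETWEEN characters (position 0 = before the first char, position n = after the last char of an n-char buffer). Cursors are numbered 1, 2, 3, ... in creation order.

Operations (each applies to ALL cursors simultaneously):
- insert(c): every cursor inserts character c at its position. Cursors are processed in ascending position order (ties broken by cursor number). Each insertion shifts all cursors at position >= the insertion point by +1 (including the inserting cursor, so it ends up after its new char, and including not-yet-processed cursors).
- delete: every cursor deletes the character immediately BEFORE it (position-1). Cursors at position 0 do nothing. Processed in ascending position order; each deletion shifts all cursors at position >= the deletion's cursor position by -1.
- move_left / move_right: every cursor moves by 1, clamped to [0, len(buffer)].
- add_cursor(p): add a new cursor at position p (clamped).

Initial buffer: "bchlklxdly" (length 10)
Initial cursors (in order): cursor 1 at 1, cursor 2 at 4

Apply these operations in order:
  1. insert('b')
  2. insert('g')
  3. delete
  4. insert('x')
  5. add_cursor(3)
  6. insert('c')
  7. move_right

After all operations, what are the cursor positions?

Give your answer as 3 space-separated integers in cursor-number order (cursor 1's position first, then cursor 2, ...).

After op 1 (insert('b')): buffer="bbchlbklxdly" (len 12), cursors c1@2 c2@6, authorship .1...2......
After op 2 (insert('g')): buffer="bbgchlbgklxdly" (len 14), cursors c1@3 c2@8, authorship .11...22......
After op 3 (delete): buffer="bbchlbklxdly" (len 12), cursors c1@2 c2@6, authorship .1...2......
After op 4 (insert('x')): buffer="bbxchlbxklxdly" (len 14), cursors c1@3 c2@8, authorship .11...22......
After op 5 (add_cursor(3)): buffer="bbxchlbxklxdly" (len 14), cursors c1@3 c3@3 c2@8, authorship .11...22......
After op 6 (insert('c')): buffer="bbxccchlbxcklxdly" (len 17), cursors c1@5 c3@5 c2@11, authorship .1113...222......
After op 7 (move_right): buffer="bbxccchlbxcklxdly" (len 17), cursors c1@6 c3@6 c2@12, authorship .1113...222......

Answer: 6 12 6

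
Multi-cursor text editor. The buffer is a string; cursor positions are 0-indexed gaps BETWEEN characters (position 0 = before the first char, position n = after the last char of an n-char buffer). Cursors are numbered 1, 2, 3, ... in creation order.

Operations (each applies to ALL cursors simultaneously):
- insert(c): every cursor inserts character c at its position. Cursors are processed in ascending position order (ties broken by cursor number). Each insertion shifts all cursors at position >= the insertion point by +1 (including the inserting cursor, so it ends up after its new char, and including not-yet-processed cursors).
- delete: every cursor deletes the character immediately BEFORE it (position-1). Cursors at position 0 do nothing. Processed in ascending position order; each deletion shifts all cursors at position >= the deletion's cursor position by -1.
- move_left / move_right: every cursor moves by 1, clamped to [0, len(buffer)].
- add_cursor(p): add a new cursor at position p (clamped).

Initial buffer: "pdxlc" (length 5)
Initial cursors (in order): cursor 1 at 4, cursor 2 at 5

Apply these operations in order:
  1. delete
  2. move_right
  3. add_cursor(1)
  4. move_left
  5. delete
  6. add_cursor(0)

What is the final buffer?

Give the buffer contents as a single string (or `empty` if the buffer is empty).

After op 1 (delete): buffer="pdx" (len 3), cursors c1@3 c2@3, authorship ...
After op 2 (move_right): buffer="pdx" (len 3), cursors c1@3 c2@3, authorship ...
After op 3 (add_cursor(1)): buffer="pdx" (len 3), cursors c3@1 c1@3 c2@3, authorship ...
After op 4 (move_left): buffer="pdx" (len 3), cursors c3@0 c1@2 c2@2, authorship ...
After op 5 (delete): buffer="x" (len 1), cursors c1@0 c2@0 c3@0, authorship .
After op 6 (add_cursor(0)): buffer="x" (len 1), cursors c1@0 c2@0 c3@0 c4@0, authorship .

Answer: x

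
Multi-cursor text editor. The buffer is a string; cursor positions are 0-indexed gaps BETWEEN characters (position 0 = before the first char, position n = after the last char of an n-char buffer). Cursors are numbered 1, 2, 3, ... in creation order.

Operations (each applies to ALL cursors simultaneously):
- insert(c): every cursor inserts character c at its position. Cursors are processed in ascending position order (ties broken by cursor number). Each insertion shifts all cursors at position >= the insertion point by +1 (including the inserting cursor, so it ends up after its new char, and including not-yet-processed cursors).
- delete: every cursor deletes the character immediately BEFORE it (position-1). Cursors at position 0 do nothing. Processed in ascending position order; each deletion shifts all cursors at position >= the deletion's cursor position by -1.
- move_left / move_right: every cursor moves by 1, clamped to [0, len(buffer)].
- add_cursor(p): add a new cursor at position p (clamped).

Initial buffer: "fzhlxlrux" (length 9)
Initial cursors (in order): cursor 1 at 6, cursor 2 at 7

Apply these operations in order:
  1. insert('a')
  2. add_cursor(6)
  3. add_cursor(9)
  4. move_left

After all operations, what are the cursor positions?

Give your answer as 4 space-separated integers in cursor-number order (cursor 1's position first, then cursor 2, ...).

Answer: 6 8 5 8

Derivation:
After op 1 (insert('a')): buffer="fzhlxlaraux" (len 11), cursors c1@7 c2@9, authorship ......1.2..
After op 2 (add_cursor(6)): buffer="fzhlxlaraux" (len 11), cursors c3@6 c1@7 c2@9, authorship ......1.2..
After op 3 (add_cursor(9)): buffer="fzhlxlaraux" (len 11), cursors c3@6 c1@7 c2@9 c4@9, authorship ......1.2..
After op 4 (move_left): buffer="fzhlxlaraux" (len 11), cursors c3@5 c1@6 c2@8 c4@8, authorship ......1.2..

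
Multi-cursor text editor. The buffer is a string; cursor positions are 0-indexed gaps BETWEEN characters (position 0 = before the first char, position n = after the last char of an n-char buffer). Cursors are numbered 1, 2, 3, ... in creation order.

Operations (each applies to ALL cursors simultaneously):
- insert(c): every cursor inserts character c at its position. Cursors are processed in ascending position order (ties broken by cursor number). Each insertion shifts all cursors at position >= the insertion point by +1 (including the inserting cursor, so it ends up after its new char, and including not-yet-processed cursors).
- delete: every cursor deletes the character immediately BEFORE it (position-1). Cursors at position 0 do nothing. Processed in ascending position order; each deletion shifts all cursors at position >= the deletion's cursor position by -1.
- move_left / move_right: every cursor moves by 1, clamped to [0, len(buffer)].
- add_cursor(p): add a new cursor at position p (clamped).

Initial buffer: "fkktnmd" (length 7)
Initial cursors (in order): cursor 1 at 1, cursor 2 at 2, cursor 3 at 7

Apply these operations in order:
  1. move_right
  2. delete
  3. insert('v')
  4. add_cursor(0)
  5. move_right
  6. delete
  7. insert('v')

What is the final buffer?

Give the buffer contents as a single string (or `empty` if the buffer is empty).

Answer: vvvvnmv

Derivation:
After op 1 (move_right): buffer="fkktnmd" (len 7), cursors c1@2 c2@3 c3@7, authorship .......
After op 2 (delete): buffer="ftnm" (len 4), cursors c1@1 c2@1 c3@4, authorship ....
After op 3 (insert('v')): buffer="fvvtnmv" (len 7), cursors c1@3 c2@3 c3@7, authorship .12...3
After op 4 (add_cursor(0)): buffer="fvvtnmv" (len 7), cursors c4@0 c1@3 c2@3 c3@7, authorship .12...3
After op 5 (move_right): buffer="fvvtnmv" (len 7), cursors c4@1 c1@4 c2@4 c3@7, authorship .12...3
After op 6 (delete): buffer="vnm" (len 3), cursors c4@0 c1@1 c2@1 c3@3, authorship 1..
After op 7 (insert('v')): buffer="vvvvnmv" (len 7), cursors c4@1 c1@4 c2@4 c3@7, authorship 4112..3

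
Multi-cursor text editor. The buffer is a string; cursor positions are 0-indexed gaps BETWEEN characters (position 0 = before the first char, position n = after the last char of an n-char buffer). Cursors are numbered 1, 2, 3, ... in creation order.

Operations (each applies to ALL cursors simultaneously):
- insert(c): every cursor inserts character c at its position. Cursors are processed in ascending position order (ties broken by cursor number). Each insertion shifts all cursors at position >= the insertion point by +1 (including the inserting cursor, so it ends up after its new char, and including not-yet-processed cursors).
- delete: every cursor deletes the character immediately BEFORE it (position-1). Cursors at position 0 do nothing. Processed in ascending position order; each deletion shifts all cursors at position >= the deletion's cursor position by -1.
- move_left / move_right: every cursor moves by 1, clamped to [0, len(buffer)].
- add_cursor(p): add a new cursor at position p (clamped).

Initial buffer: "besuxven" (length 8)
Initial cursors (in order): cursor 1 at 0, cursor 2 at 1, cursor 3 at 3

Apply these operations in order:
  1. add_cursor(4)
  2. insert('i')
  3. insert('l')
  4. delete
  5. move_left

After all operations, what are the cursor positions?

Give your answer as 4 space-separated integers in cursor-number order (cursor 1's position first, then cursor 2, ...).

Answer: 0 2 5 7

Derivation:
After op 1 (add_cursor(4)): buffer="besuxven" (len 8), cursors c1@0 c2@1 c3@3 c4@4, authorship ........
After op 2 (insert('i')): buffer="ibiesiuixven" (len 12), cursors c1@1 c2@3 c3@6 c4@8, authorship 1.2..3.4....
After op 3 (insert('l')): buffer="ilbilesiluilxven" (len 16), cursors c1@2 c2@5 c3@9 c4@12, authorship 11.22..33.44....
After op 4 (delete): buffer="ibiesiuixven" (len 12), cursors c1@1 c2@3 c3@6 c4@8, authorship 1.2..3.4....
After op 5 (move_left): buffer="ibiesiuixven" (len 12), cursors c1@0 c2@2 c3@5 c4@7, authorship 1.2..3.4....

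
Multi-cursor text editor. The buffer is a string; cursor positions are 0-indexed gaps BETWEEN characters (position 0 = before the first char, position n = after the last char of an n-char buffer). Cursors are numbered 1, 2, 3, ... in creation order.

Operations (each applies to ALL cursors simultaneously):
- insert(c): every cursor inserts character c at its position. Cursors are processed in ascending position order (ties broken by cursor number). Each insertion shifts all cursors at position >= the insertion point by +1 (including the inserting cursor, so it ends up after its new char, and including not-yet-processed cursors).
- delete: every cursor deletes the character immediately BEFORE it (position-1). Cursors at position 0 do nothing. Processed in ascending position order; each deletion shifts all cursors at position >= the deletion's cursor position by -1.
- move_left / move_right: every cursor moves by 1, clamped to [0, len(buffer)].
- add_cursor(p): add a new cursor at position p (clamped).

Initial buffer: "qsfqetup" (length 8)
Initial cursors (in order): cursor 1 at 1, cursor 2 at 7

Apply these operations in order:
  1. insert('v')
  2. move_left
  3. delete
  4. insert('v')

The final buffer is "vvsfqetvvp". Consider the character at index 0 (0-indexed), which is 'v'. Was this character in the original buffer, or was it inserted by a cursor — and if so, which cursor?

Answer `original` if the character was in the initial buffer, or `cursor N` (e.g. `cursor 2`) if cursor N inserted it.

After op 1 (insert('v')): buffer="qvsfqetuvp" (len 10), cursors c1@2 c2@9, authorship .1......2.
After op 2 (move_left): buffer="qvsfqetuvp" (len 10), cursors c1@1 c2@8, authorship .1......2.
After op 3 (delete): buffer="vsfqetvp" (len 8), cursors c1@0 c2@6, authorship 1.....2.
After op 4 (insert('v')): buffer="vvsfqetvvp" (len 10), cursors c1@1 c2@8, authorship 11.....22.
Authorship (.=original, N=cursor N): 1 1 . . . . . 2 2 .
Index 0: author = 1

Answer: cursor 1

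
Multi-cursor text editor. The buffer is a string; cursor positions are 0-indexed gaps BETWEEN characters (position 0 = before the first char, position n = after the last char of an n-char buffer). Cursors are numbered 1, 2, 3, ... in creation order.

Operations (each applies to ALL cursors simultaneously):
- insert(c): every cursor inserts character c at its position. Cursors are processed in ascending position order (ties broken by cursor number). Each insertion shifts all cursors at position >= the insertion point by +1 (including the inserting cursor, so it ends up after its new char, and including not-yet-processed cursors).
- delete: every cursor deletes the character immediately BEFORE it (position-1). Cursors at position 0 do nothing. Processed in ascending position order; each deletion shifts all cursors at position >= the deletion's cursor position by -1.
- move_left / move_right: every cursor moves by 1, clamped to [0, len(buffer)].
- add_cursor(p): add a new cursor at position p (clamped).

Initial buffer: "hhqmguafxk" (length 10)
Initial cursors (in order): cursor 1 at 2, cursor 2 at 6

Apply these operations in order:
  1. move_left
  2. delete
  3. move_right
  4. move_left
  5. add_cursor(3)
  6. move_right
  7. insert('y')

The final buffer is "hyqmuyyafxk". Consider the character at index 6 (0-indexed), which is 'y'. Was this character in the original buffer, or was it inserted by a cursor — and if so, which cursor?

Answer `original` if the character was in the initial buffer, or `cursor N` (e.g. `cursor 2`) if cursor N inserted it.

After op 1 (move_left): buffer="hhqmguafxk" (len 10), cursors c1@1 c2@5, authorship ..........
After op 2 (delete): buffer="hqmuafxk" (len 8), cursors c1@0 c2@3, authorship ........
After op 3 (move_right): buffer="hqmuafxk" (len 8), cursors c1@1 c2@4, authorship ........
After op 4 (move_left): buffer="hqmuafxk" (len 8), cursors c1@0 c2@3, authorship ........
After op 5 (add_cursor(3)): buffer="hqmuafxk" (len 8), cursors c1@0 c2@3 c3@3, authorship ........
After op 6 (move_right): buffer="hqmuafxk" (len 8), cursors c1@1 c2@4 c3@4, authorship ........
After op 7 (insert('y')): buffer="hyqmuyyafxk" (len 11), cursors c1@2 c2@7 c3@7, authorship .1...23....
Authorship (.=original, N=cursor N): . 1 . . . 2 3 . . . .
Index 6: author = 3

Answer: cursor 3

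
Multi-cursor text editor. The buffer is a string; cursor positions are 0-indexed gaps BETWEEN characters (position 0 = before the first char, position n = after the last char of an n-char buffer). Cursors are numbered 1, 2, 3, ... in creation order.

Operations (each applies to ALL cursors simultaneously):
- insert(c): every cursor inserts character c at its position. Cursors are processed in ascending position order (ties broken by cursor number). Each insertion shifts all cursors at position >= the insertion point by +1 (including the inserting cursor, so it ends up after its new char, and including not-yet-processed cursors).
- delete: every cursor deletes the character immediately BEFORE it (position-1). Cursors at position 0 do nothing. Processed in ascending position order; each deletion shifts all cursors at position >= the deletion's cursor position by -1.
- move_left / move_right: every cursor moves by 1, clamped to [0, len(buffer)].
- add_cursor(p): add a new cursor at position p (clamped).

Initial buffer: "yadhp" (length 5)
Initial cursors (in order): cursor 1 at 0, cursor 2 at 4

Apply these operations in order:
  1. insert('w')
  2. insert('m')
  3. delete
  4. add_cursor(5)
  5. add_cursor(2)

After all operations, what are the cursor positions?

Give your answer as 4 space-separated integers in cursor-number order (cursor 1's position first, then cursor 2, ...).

After op 1 (insert('w')): buffer="wyadhwp" (len 7), cursors c1@1 c2@6, authorship 1....2.
After op 2 (insert('m')): buffer="wmyadhwmp" (len 9), cursors c1@2 c2@8, authorship 11....22.
After op 3 (delete): buffer="wyadhwp" (len 7), cursors c1@1 c2@6, authorship 1....2.
After op 4 (add_cursor(5)): buffer="wyadhwp" (len 7), cursors c1@1 c3@5 c2@6, authorship 1....2.
After op 5 (add_cursor(2)): buffer="wyadhwp" (len 7), cursors c1@1 c4@2 c3@5 c2@6, authorship 1....2.

Answer: 1 6 5 2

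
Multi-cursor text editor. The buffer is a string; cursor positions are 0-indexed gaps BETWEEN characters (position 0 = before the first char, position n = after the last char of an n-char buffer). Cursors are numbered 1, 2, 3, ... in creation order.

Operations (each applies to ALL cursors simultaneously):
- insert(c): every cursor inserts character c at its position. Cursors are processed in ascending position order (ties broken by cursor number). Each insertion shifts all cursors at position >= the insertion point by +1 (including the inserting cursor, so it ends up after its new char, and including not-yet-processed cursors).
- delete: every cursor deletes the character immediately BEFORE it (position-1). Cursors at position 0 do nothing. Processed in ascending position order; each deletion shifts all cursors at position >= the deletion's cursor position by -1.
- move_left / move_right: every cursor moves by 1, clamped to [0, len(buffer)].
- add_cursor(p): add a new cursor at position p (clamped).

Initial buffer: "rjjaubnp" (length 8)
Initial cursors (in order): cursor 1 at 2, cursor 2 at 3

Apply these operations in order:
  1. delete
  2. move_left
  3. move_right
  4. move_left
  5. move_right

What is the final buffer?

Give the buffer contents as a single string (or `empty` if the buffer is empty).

Answer: raubnp

Derivation:
After op 1 (delete): buffer="raubnp" (len 6), cursors c1@1 c2@1, authorship ......
After op 2 (move_left): buffer="raubnp" (len 6), cursors c1@0 c2@0, authorship ......
After op 3 (move_right): buffer="raubnp" (len 6), cursors c1@1 c2@1, authorship ......
After op 4 (move_left): buffer="raubnp" (len 6), cursors c1@0 c2@0, authorship ......
After op 5 (move_right): buffer="raubnp" (len 6), cursors c1@1 c2@1, authorship ......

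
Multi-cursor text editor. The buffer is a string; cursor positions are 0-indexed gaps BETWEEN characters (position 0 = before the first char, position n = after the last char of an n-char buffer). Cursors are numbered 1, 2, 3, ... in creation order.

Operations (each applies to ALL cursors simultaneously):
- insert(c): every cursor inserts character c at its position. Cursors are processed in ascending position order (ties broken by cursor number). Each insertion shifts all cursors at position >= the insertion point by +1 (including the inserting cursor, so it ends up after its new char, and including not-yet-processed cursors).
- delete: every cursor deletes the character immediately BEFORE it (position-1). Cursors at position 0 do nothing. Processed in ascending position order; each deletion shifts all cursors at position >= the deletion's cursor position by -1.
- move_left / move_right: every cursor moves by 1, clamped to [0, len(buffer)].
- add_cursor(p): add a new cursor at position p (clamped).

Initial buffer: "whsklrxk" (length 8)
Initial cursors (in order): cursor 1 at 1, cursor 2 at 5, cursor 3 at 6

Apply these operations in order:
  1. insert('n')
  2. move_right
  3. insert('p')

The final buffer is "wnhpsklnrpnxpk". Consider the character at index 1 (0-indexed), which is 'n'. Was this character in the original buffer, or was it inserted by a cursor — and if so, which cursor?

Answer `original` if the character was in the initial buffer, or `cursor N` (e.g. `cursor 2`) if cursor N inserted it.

After op 1 (insert('n')): buffer="wnhsklnrnxk" (len 11), cursors c1@2 c2@7 c3@9, authorship .1....2.3..
After op 2 (move_right): buffer="wnhsklnrnxk" (len 11), cursors c1@3 c2@8 c3@10, authorship .1....2.3..
After op 3 (insert('p')): buffer="wnhpsklnrpnxpk" (len 14), cursors c1@4 c2@10 c3@13, authorship .1.1...2.23.3.
Authorship (.=original, N=cursor N): . 1 . 1 . . . 2 . 2 3 . 3 .
Index 1: author = 1

Answer: cursor 1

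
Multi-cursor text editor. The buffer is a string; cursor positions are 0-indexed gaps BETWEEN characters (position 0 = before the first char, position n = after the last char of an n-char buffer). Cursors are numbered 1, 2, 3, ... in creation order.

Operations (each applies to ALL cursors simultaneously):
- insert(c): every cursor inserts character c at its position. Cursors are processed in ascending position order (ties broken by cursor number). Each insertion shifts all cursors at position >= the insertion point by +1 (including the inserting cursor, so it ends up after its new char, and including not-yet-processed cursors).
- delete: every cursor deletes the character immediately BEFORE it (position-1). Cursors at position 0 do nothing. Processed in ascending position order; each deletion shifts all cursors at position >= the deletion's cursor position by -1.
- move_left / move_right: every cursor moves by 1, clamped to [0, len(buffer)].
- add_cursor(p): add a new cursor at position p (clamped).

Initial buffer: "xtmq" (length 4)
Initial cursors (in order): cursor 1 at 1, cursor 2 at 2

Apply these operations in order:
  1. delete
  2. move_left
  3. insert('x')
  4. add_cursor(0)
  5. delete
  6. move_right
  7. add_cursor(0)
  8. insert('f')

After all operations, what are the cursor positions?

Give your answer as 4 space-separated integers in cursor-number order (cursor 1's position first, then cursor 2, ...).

After op 1 (delete): buffer="mq" (len 2), cursors c1@0 c2@0, authorship ..
After op 2 (move_left): buffer="mq" (len 2), cursors c1@0 c2@0, authorship ..
After op 3 (insert('x')): buffer="xxmq" (len 4), cursors c1@2 c2@2, authorship 12..
After op 4 (add_cursor(0)): buffer="xxmq" (len 4), cursors c3@0 c1@2 c2@2, authorship 12..
After op 5 (delete): buffer="mq" (len 2), cursors c1@0 c2@0 c3@0, authorship ..
After op 6 (move_right): buffer="mq" (len 2), cursors c1@1 c2@1 c3@1, authorship ..
After op 7 (add_cursor(0)): buffer="mq" (len 2), cursors c4@0 c1@1 c2@1 c3@1, authorship ..
After op 8 (insert('f')): buffer="fmfffq" (len 6), cursors c4@1 c1@5 c2@5 c3@5, authorship 4.123.

Answer: 5 5 5 1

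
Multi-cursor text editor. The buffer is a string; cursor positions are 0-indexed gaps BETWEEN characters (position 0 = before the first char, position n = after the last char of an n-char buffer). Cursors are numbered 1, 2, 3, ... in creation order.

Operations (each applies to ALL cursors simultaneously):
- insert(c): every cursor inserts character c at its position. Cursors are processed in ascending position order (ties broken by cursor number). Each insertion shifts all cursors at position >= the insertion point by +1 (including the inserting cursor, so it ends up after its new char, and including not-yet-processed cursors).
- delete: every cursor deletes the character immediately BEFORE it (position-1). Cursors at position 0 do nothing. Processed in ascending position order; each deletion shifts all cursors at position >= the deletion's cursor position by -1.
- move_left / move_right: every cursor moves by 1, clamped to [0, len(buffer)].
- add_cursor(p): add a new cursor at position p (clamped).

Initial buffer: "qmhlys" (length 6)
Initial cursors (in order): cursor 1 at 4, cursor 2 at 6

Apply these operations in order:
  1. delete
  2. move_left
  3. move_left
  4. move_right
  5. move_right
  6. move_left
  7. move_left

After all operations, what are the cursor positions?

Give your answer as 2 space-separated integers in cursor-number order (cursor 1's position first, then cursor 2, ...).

After op 1 (delete): buffer="qmhy" (len 4), cursors c1@3 c2@4, authorship ....
After op 2 (move_left): buffer="qmhy" (len 4), cursors c1@2 c2@3, authorship ....
After op 3 (move_left): buffer="qmhy" (len 4), cursors c1@1 c2@2, authorship ....
After op 4 (move_right): buffer="qmhy" (len 4), cursors c1@2 c2@3, authorship ....
After op 5 (move_right): buffer="qmhy" (len 4), cursors c1@3 c2@4, authorship ....
After op 6 (move_left): buffer="qmhy" (len 4), cursors c1@2 c2@3, authorship ....
After op 7 (move_left): buffer="qmhy" (len 4), cursors c1@1 c2@2, authorship ....

Answer: 1 2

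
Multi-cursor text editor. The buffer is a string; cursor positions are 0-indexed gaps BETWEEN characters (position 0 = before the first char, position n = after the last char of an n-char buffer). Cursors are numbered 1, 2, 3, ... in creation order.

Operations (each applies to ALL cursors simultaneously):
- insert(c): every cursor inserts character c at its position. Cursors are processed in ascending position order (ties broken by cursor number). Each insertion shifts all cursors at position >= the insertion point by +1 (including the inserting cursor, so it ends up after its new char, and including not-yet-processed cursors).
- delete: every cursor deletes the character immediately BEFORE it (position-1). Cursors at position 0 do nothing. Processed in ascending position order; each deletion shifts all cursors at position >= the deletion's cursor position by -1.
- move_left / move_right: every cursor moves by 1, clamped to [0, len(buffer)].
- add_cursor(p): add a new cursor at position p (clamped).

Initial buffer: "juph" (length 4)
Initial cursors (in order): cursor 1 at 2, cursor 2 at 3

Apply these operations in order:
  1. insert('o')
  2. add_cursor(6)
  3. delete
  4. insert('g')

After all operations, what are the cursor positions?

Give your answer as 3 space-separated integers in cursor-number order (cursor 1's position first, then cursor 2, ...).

Answer: 3 6 6

Derivation:
After op 1 (insert('o')): buffer="juopoh" (len 6), cursors c1@3 c2@5, authorship ..1.2.
After op 2 (add_cursor(6)): buffer="juopoh" (len 6), cursors c1@3 c2@5 c3@6, authorship ..1.2.
After op 3 (delete): buffer="jup" (len 3), cursors c1@2 c2@3 c3@3, authorship ...
After op 4 (insert('g')): buffer="jugpgg" (len 6), cursors c1@3 c2@6 c3@6, authorship ..1.23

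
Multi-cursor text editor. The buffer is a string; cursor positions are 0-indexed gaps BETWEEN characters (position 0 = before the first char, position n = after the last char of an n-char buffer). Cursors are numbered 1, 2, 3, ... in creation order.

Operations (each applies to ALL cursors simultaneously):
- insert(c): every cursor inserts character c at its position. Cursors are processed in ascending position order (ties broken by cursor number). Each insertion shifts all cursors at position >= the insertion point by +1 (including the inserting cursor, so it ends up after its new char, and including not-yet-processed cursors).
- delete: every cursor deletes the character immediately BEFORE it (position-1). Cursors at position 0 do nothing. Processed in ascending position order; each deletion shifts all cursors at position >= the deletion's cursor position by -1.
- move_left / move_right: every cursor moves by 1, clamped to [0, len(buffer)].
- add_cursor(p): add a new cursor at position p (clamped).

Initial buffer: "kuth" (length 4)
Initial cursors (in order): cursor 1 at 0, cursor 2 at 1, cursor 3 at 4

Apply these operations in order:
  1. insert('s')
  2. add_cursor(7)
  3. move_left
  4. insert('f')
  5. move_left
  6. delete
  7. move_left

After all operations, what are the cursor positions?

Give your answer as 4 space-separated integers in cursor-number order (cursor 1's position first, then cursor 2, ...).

Answer: 0 1 5 5

Derivation:
After op 1 (insert('s')): buffer="sksuths" (len 7), cursors c1@1 c2@3 c3@7, authorship 1.2...3
After op 2 (add_cursor(7)): buffer="sksuths" (len 7), cursors c1@1 c2@3 c3@7 c4@7, authorship 1.2...3
After op 3 (move_left): buffer="sksuths" (len 7), cursors c1@0 c2@2 c3@6 c4@6, authorship 1.2...3
After op 4 (insert('f')): buffer="fskfsuthffs" (len 11), cursors c1@1 c2@4 c3@10 c4@10, authorship 11.22...343
After op 5 (move_left): buffer="fskfsuthffs" (len 11), cursors c1@0 c2@3 c3@9 c4@9, authorship 11.22...343
After op 6 (delete): buffer="fsfsutfs" (len 8), cursors c1@0 c2@2 c3@6 c4@6, authorship 1122..43
After op 7 (move_left): buffer="fsfsutfs" (len 8), cursors c1@0 c2@1 c3@5 c4@5, authorship 1122..43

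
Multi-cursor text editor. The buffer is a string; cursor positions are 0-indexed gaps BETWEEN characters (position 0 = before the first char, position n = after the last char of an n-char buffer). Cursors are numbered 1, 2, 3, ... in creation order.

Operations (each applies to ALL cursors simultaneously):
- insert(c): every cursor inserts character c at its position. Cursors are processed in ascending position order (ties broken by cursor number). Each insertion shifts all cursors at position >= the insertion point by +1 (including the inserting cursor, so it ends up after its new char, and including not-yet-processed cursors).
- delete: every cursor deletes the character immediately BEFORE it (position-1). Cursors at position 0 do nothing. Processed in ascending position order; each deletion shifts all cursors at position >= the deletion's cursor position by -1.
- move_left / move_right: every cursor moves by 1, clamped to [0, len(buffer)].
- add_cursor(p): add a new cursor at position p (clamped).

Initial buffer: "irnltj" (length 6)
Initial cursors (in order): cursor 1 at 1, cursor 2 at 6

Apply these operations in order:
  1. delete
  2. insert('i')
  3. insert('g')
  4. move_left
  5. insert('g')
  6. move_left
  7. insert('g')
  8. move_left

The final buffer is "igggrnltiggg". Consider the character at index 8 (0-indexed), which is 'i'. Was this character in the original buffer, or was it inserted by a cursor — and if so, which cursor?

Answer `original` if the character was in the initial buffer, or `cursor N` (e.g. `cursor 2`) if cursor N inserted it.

Answer: cursor 2

Derivation:
After op 1 (delete): buffer="rnlt" (len 4), cursors c1@0 c2@4, authorship ....
After op 2 (insert('i')): buffer="irnlti" (len 6), cursors c1@1 c2@6, authorship 1....2
After op 3 (insert('g')): buffer="igrnltig" (len 8), cursors c1@2 c2@8, authorship 11....22
After op 4 (move_left): buffer="igrnltig" (len 8), cursors c1@1 c2@7, authorship 11....22
After op 5 (insert('g')): buffer="iggrnltigg" (len 10), cursors c1@2 c2@9, authorship 111....222
After op 6 (move_left): buffer="iggrnltigg" (len 10), cursors c1@1 c2@8, authorship 111....222
After op 7 (insert('g')): buffer="igggrnltiggg" (len 12), cursors c1@2 c2@10, authorship 1111....2222
After op 8 (move_left): buffer="igggrnltiggg" (len 12), cursors c1@1 c2@9, authorship 1111....2222
Authorship (.=original, N=cursor N): 1 1 1 1 . . . . 2 2 2 2
Index 8: author = 2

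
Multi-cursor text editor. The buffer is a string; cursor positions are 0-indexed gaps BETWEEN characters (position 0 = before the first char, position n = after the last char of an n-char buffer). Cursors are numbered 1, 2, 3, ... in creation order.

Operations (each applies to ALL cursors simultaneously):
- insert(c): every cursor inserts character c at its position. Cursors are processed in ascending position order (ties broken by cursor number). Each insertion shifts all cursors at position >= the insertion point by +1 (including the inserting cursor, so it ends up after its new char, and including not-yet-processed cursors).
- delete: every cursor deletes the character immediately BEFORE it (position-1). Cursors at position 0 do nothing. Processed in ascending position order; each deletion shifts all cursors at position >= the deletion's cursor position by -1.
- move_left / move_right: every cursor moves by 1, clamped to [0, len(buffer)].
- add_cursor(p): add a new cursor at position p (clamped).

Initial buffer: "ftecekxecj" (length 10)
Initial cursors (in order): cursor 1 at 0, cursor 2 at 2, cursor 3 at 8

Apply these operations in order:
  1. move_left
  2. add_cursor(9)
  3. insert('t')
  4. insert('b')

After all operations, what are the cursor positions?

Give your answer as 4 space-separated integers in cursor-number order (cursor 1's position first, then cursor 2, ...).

After op 1 (move_left): buffer="ftecekxecj" (len 10), cursors c1@0 c2@1 c3@7, authorship ..........
After op 2 (add_cursor(9)): buffer="ftecekxecj" (len 10), cursors c1@0 c2@1 c3@7 c4@9, authorship ..........
After op 3 (insert('t')): buffer="tfttecekxtectj" (len 14), cursors c1@1 c2@3 c3@10 c4@13, authorship 1.2......3..4.
After op 4 (insert('b')): buffer="tbftbtecekxtbectbj" (len 18), cursors c1@2 c2@5 c3@13 c4@17, authorship 11.22......33..44.

Answer: 2 5 13 17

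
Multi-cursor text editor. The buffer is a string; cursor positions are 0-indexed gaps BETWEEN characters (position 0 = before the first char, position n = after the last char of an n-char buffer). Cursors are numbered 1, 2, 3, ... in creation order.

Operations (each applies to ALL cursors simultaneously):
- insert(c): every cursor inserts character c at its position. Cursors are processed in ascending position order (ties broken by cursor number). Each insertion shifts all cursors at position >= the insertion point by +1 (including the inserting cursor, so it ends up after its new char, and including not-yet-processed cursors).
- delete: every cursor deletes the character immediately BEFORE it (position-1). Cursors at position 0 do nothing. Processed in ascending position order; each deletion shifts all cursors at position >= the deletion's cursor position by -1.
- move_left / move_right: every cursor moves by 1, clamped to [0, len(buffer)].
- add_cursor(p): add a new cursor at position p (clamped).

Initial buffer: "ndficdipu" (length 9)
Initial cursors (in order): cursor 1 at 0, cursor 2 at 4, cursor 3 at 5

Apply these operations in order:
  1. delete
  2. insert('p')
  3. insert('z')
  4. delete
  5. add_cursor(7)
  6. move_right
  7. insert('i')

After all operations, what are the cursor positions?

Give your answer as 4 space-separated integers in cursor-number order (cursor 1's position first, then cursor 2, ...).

Answer: 3 10 10 12

Derivation:
After op 1 (delete): buffer="ndfdipu" (len 7), cursors c1@0 c2@3 c3@3, authorship .......
After op 2 (insert('p')): buffer="pndfppdipu" (len 10), cursors c1@1 c2@6 c3@6, authorship 1...23....
After op 3 (insert('z')): buffer="pzndfppzzdipu" (len 13), cursors c1@2 c2@9 c3@9, authorship 11...2323....
After op 4 (delete): buffer="pndfppdipu" (len 10), cursors c1@1 c2@6 c3@6, authorship 1...23....
After op 5 (add_cursor(7)): buffer="pndfppdipu" (len 10), cursors c1@1 c2@6 c3@6 c4@7, authorship 1...23....
After op 6 (move_right): buffer="pndfppdipu" (len 10), cursors c1@2 c2@7 c3@7 c4@8, authorship 1...23....
After op 7 (insert('i')): buffer="pnidfppdiiiipu" (len 14), cursors c1@3 c2@10 c3@10 c4@12, authorship 1.1..23.23.4..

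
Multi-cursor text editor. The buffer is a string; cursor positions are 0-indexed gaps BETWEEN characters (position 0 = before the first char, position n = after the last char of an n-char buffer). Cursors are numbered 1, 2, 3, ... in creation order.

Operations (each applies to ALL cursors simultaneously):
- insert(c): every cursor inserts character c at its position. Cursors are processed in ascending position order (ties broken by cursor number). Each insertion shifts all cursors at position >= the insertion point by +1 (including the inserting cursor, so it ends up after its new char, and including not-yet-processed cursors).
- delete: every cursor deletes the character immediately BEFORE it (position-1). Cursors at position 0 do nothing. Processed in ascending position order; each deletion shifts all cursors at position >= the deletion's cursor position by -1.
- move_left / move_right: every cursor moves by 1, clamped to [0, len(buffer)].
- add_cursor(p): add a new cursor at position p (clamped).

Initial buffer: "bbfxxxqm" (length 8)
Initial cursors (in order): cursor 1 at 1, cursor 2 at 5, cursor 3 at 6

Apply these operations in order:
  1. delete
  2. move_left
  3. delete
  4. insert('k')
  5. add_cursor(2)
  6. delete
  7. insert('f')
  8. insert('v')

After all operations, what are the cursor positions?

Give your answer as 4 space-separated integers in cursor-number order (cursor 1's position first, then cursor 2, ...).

After op 1 (delete): buffer="bfxqm" (len 5), cursors c1@0 c2@3 c3@3, authorship .....
After op 2 (move_left): buffer="bfxqm" (len 5), cursors c1@0 c2@2 c3@2, authorship .....
After op 3 (delete): buffer="xqm" (len 3), cursors c1@0 c2@0 c3@0, authorship ...
After op 4 (insert('k')): buffer="kkkxqm" (len 6), cursors c1@3 c2@3 c3@3, authorship 123...
After op 5 (add_cursor(2)): buffer="kkkxqm" (len 6), cursors c4@2 c1@3 c2@3 c3@3, authorship 123...
After op 6 (delete): buffer="xqm" (len 3), cursors c1@0 c2@0 c3@0 c4@0, authorship ...
After op 7 (insert('f')): buffer="ffffxqm" (len 7), cursors c1@4 c2@4 c3@4 c4@4, authorship 1234...
After op 8 (insert('v')): buffer="ffffvvvvxqm" (len 11), cursors c1@8 c2@8 c3@8 c4@8, authorship 12341234...

Answer: 8 8 8 8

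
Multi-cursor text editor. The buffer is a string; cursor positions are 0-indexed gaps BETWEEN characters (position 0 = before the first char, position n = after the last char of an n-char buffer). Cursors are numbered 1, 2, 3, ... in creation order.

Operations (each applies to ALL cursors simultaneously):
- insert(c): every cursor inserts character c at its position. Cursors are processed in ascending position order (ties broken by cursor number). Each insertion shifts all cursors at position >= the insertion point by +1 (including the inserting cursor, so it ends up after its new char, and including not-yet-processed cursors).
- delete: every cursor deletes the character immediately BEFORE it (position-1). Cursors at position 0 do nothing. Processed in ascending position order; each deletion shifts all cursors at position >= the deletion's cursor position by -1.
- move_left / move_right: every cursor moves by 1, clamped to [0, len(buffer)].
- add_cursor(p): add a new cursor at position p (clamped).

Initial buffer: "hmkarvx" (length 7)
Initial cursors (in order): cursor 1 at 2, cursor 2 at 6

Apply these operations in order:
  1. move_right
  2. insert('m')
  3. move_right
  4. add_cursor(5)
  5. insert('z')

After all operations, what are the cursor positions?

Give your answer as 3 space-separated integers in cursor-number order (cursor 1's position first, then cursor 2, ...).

After op 1 (move_right): buffer="hmkarvx" (len 7), cursors c1@3 c2@7, authorship .......
After op 2 (insert('m')): buffer="hmkmarvxm" (len 9), cursors c1@4 c2@9, authorship ...1....2
After op 3 (move_right): buffer="hmkmarvxm" (len 9), cursors c1@5 c2@9, authorship ...1....2
After op 4 (add_cursor(5)): buffer="hmkmarvxm" (len 9), cursors c1@5 c3@5 c2@9, authorship ...1....2
After op 5 (insert('z')): buffer="hmkmazzrvxmz" (len 12), cursors c1@7 c3@7 c2@12, authorship ...1.13...22

Answer: 7 12 7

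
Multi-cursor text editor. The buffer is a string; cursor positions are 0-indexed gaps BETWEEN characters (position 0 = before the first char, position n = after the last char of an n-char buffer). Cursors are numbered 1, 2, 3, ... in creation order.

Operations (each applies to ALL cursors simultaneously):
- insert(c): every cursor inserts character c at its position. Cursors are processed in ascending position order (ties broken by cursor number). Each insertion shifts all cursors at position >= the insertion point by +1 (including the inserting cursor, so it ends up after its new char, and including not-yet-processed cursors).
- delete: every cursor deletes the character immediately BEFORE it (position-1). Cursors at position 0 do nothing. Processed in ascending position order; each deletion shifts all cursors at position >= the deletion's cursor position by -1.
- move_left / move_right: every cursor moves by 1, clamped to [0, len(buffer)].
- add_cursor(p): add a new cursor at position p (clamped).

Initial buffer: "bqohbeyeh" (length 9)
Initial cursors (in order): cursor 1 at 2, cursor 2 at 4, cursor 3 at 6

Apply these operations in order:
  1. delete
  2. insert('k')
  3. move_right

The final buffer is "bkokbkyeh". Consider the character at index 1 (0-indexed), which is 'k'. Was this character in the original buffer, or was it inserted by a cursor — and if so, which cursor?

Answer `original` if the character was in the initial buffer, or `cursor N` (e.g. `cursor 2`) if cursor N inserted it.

After op 1 (delete): buffer="bobyeh" (len 6), cursors c1@1 c2@2 c3@3, authorship ......
After op 2 (insert('k')): buffer="bkokbkyeh" (len 9), cursors c1@2 c2@4 c3@6, authorship .1.2.3...
After op 3 (move_right): buffer="bkokbkyeh" (len 9), cursors c1@3 c2@5 c3@7, authorship .1.2.3...
Authorship (.=original, N=cursor N): . 1 . 2 . 3 . . .
Index 1: author = 1

Answer: cursor 1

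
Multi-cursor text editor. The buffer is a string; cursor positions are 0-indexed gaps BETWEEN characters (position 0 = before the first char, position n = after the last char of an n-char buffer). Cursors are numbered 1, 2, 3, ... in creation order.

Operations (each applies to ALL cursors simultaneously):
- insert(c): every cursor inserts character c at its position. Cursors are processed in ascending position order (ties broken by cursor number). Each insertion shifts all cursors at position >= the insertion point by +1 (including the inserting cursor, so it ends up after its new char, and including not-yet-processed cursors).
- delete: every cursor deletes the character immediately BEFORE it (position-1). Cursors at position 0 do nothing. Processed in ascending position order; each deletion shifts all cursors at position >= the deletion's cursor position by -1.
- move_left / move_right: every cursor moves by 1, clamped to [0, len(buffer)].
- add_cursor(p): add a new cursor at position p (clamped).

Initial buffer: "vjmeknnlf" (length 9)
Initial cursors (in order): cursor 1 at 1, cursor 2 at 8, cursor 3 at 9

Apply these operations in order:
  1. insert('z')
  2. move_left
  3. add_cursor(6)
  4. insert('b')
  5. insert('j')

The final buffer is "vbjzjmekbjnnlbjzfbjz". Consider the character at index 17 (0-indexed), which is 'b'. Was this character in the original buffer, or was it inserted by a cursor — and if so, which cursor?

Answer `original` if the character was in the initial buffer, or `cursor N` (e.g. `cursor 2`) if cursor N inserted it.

Answer: cursor 3

Derivation:
After op 1 (insert('z')): buffer="vzjmeknnlzfz" (len 12), cursors c1@2 c2@10 c3@12, authorship .1.......2.3
After op 2 (move_left): buffer="vzjmeknnlzfz" (len 12), cursors c1@1 c2@9 c3@11, authorship .1.......2.3
After op 3 (add_cursor(6)): buffer="vzjmeknnlzfz" (len 12), cursors c1@1 c4@6 c2@9 c3@11, authorship .1.......2.3
After op 4 (insert('b')): buffer="vbzjmekbnnlbzfbz" (len 16), cursors c1@2 c4@8 c2@12 c3@15, authorship .11....4...22.33
After op 5 (insert('j')): buffer="vbjzjmekbjnnlbjzfbjz" (len 20), cursors c1@3 c4@10 c2@15 c3@19, authorship .111....44...222.333
Authorship (.=original, N=cursor N): . 1 1 1 . . . . 4 4 . . . 2 2 2 . 3 3 3
Index 17: author = 3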